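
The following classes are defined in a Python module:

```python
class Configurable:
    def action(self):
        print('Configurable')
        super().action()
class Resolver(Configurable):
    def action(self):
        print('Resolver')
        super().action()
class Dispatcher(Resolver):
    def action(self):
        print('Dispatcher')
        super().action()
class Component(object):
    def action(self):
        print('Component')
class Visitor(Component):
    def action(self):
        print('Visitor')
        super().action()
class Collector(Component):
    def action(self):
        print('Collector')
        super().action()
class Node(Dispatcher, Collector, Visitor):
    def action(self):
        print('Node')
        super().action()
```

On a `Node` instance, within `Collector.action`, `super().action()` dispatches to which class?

Visitor

L[Node] = Node + merge(L[Dispatcher], L[Collector], L[Visitor], [Dispatcher Collector Visitor])
  take Dispatcher:  [Dispatcher Resolver Configurable object] + [Collector Component object] + [Visitor Component object] + [Dispatcher Collector Visitor]
  take Resolver:  [Resolver Configurable object] + [Collector Component object] + [Visitor Component object] + [Collector Visitor]
  take Configurable:  [Configurable object] + [Collector Component object] + [Visitor Component object] + [Collector Visitor]
  take Collector:  [object] + [Collector Component object] + [Visitor Component object] + [Collector Visitor]
  take Visitor:  [object] + [Component object] + [Visitor Component object] + [Visitor]
  take Component:  [object] + [Component object] + [Component object]
  take object:  [object] + [object] + [object]
MRO: Node Dispatcher Resolver Configurable Collector Visitor Component object
super() in Collector.action on a Node instance goes to the class after Collector in Node's MRO: Visitor.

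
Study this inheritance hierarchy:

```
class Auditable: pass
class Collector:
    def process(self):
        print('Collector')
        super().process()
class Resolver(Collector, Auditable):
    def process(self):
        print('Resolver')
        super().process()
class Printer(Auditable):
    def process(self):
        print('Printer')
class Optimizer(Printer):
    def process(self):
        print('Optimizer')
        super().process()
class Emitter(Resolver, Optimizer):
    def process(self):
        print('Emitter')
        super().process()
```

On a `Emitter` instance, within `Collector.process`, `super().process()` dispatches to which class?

L[Emitter] = Emitter + merge(L[Resolver], L[Optimizer], [Resolver Optimizer])
  take Resolver:  [Resolver Collector Auditable object] + [Optimizer Printer Auditable object] + [Resolver Optimizer]
  take Collector:  [Collector Auditable object] + [Optimizer Printer Auditable object] + [Optimizer]
  take Optimizer:  [Auditable object] + [Optimizer Printer Auditable object] + [Optimizer]
  take Printer:  [Auditable object] + [Printer Auditable object]
  take Auditable:  [Auditable object] + [Auditable object]
  take object:  [object] + [object]
MRO: Emitter Resolver Collector Optimizer Printer Auditable object
super() in Collector.process on a Emitter instance goes to the class after Collector in Emitter's MRO: Optimizer.

Optimizer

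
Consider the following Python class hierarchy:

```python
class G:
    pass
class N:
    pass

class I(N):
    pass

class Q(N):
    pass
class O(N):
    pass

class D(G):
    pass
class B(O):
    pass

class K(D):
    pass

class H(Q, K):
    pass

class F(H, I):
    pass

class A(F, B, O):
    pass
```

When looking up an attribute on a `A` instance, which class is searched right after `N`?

L[A] = A + merge(L[F], L[B], L[O], [F B O])
  take F:  [F H Q I N K D G object] + [B O N object] + [O N object] + [F B O]
  take H:  [H Q I N K D G object] + [B O N object] + [O N object] + [B O]
  take Q:  [Q I N K D G object] + [B O N object] + [O N object] + [B O]
  take I:  [I N K D G object] + [B O N object] + [O N object] + [B O]
  take B:  [N K D G object] + [B O N object] + [O N object] + [B O]
  take O:  [N K D G object] + [O N object] + [O N object] + [O]
  take N:  [N K D G object] + [N object] + [N object]
  take K:  [K D G object] + [object] + [object]
  take D:  [D G object] + [object] + [object]
  take G:  [G object] + [object] + [object]
  take object:  [object] + [object] + [object]
MRO: A F H Q I B O N K D G object
N is at position 7; next is K.

K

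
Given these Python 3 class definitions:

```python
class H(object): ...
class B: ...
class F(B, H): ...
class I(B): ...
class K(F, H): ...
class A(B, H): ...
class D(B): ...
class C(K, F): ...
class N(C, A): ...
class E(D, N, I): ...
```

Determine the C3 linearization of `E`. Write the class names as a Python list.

L[E] = E + merge(L[D], L[N], L[I], [D N I])
  take D:  [D B object] + [N C K F A B H object] + [I B object] + [D N I]
  take N:  [B object] + [N C K F A B H object] + [I B object] + [N I]
  take C:  [B object] + [C K F A B H object] + [I B object] + [I]
  take K:  [B object] + [K F A B H object] + [I B object] + [I]
  take F:  [B object] + [F A B H object] + [I B object] + [I]
  take A:  [B object] + [A B H object] + [I B object] + [I]
  take I:  [B object] + [B H object] + [I B object] + [I]
  take B:  [B object] + [B H object] + [B object]
  take H:  [object] + [H object] + [object]
  take object:  [object] + [object] + [object]

[E, D, N, C, K, F, A, I, B, H, object]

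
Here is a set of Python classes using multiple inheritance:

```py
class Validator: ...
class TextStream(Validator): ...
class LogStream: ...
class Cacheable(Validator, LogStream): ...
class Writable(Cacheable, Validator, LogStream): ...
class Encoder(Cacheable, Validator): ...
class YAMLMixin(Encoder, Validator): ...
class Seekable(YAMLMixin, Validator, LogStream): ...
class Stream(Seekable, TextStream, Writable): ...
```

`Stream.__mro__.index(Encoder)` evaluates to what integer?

L[Stream] = Stream + merge(L[Seekable], L[TextStream], L[Writable], [Seekable TextStream Writable])
  take Seekable:  [Seekable YAMLMixin Encoder Cacheable Validator LogStream object] + [TextStream Validator object] + [Writable Cacheable Validator LogStream object] + [Seekable TextStream Writable]
  take YAMLMixin:  [YAMLMixin Encoder Cacheable Validator LogStream object] + [TextStream Validator object] + [Writable Cacheable Validator LogStream object] + [TextStream Writable]
  take Encoder:  [Encoder Cacheable Validator LogStream object] + [TextStream Validator object] + [Writable Cacheable Validator LogStream object] + [TextStream Writable]
  take TextStream:  [Cacheable Validator LogStream object] + [TextStream Validator object] + [Writable Cacheable Validator LogStream object] + [TextStream Writable]
  take Writable:  [Cacheable Validator LogStream object] + [Validator object] + [Writable Cacheable Validator LogStream object] + [Writable]
  take Cacheable:  [Cacheable Validator LogStream object] + [Validator object] + [Cacheable Validator LogStream object]
  take Validator:  [Validator LogStream object] + [Validator object] + [Validator LogStream object]
  take LogStream:  [LogStream object] + [object] + [LogStream object]
  take object:  [object] + [object] + [object]
MRO: Stream Seekable YAMLMixin Encoder TextStream Writable Cacheable Validator LogStream object
Encoder sits at index 3.

3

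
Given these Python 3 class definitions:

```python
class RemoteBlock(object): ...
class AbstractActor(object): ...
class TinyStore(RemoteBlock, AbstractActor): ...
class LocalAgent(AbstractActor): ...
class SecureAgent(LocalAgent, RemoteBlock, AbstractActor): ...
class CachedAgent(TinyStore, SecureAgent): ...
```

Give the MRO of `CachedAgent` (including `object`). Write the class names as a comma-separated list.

L[CachedAgent] = CachedAgent + merge(L[TinyStore], L[SecureAgent], [TinyStore SecureAgent])
  take TinyStore:  [TinyStore RemoteBlock AbstractActor object] + [SecureAgent LocalAgent RemoteBlock AbstractActor object] + [TinyStore SecureAgent]
  take SecureAgent:  [RemoteBlock AbstractActor object] + [SecureAgent LocalAgent RemoteBlock AbstractActor object] + [SecureAgent]
  take LocalAgent:  [RemoteBlock AbstractActor object] + [LocalAgent RemoteBlock AbstractActor object]
  take RemoteBlock:  [RemoteBlock AbstractActor object] + [RemoteBlock AbstractActor object]
  take AbstractActor:  [AbstractActor object] + [AbstractActor object]
  take object:  [object] + [object]

CachedAgent, TinyStore, SecureAgent, LocalAgent, RemoteBlock, AbstractActor, object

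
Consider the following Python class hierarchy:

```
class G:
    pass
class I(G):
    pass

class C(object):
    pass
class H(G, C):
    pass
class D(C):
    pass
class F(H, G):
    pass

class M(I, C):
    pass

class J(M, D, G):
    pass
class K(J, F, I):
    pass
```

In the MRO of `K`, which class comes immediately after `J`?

L[K] = K + merge(L[J], L[F], L[I], [J F I])
  take J:  [J M I D G C object] + [F H G C object] + [I G object] + [J F I]
  take M:  [M I D G C object] + [F H G C object] + [I G object] + [F I]
  take F:  [I D G C object] + [F H G C object] + [I G object] + [F I]
  take I:  [I D G C object] + [H G C object] + [I G object] + [I]
  take D:  [D G C object] + [H G C object] + [G object]
  take H:  [G C object] + [H G C object] + [G object]
  take G:  [G C object] + [G C object] + [G object]
  take C:  [C object] + [C object] + [object]
  take object:  [object] + [object] + [object]
MRO: K J M F I D H G C object
J is at position 1; next is M.

M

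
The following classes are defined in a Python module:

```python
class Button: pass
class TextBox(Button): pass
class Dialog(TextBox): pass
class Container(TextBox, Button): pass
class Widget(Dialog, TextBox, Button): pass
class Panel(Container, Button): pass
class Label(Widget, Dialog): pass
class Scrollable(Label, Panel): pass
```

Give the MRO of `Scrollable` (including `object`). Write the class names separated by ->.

L[Scrollable] = Scrollable + merge(L[Label], L[Panel], [Label Panel])
  take Label:  [Label Widget Dialog TextBox Button object] + [Panel Container TextBox Button object] + [Label Panel]
  take Widget:  [Widget Dialog TextBox Button object] + [Panel Container TextBox Button object] + [Panel]
  take Dialog:  [Dialog TextBox Button object] + [Panel Container TextBox Button object] + [Panel]
  take Panel:  [TextBox Button object] + [Panel Container TextBox Button object] + [Panel]
  take Container:  [TextBox Button object] + [Container TextBox Button object]
  take TextBox:  [TextBox Button object] + [TextBox Button object]
  take Button:  [Button object] + [Button object]
  take object:  [object] + [object]

Scrollable -> Label -> Widget -> Dialog -> Panel -> Container -> TextBox -> Button -> object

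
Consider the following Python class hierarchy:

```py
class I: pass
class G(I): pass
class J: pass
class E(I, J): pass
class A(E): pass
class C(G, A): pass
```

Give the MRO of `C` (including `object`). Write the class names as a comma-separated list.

L[C] = C + merge(L[G], L[A], [G A])
  take G:  [G I object] + [A E I J object] + [G A]
  take A:  [I object] + [A E I J object] + [A]
  take E:  [I object] + [E I J object]
  take I:  [I object] + [I J object]
  take J:  [object] + [J object]
  take object:  [object] + [object]

C, G, A, E, I, J, object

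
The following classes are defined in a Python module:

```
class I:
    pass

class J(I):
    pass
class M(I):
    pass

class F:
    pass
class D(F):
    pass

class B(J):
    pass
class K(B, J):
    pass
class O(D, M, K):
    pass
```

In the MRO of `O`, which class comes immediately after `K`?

B

L[O] = O + merge(L[D], L[M], L[K], [D M K])
  take D:  [D F object] + [M I object] + [K B J I object] + [D M K]
  take F:  [F object] + [M I object] + [K B J I object] + [M K]
  take M:  [object] + [M I object] + [K B J I object] + [M K]
  take K:  [object] + [I object] + [K B J I object] + [K]
  take B:  [object] + [I object] + [B J I object]
  take J:  [object] + [I object] + [J I object]
  take I:  [object] + [I object] + [I object]
  take object:  [object] + [object] + [object]
MRO: O D F M K B J I object
K is at position 4; next is B.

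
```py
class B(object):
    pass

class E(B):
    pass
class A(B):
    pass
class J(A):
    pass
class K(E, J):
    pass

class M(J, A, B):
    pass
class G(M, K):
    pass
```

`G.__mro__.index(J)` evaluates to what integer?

L[G] = G + merge(L[M], L[K], [M K])
  take M:  [M J A B object] + [K E J A B object] + [M K]
  take K:  [J A B object] + [K E J A B object] + [K]
  take E:  [J A B object] + [E J A B object]
  take J:  [J A B object] + [J A B object]
  take A:  [A B object] + [A B object]
  take B:  [B object] + [B object]
  take object:  [object] + [object]
MRO: G M K E J A B object
J sits at index 4.

4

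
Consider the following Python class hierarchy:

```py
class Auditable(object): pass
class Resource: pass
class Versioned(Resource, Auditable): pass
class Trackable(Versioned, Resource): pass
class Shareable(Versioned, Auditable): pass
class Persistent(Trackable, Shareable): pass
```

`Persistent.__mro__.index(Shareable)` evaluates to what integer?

L[Persistent] = Persistent + merge(L[Trackable], L[Shareable], [Trackable Shareable])
  take Trackable:  [Trackable Versioned Resource Auditable object] + [Shareable Versioned Resource Auditable object] + [Trackable Shareable]
  take Shareable:  [Versioned Resource Auditable object] + [Shareable Versioned Resource Auditable object] + [Shareable]
  take Versioned:  [Versioned Resource Auditable object] + [Versioned Resource Auditable object]
  take Resource:  [Resource Auditable object] + [Resource Auditable object]
  take Auditable:  [Auditable object] + [Auditable object]
  take object:  [object] + [object]
MRO: Persistent Trackable Shareable Versioned Resource Auditable object
Shareable sits at index 2.

2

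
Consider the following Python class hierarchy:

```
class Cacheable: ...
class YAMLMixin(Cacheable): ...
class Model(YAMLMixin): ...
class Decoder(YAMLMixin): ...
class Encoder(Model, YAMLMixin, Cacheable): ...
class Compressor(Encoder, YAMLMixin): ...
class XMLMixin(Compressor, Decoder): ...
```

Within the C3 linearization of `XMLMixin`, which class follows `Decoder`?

YAMLMixin

L[XMLMixin] = XMLMixin + merge(L[Compressor], L[Decoder], [Compressor Decoder])
  take Compressor:  [Compressor Encoder Model YAMLMixin Cacheable object] + [Decoder YAMLMixin Cacheable object] + [Compressor Decoder]
  take Encoder:  [Encoder Model YAMLMixin Cacheable object] + [Decoder YAMLMixin Cacheable object] + [Decoder]
  take Model:  [Model YAMLMixin Cacheable object] + [Decoder YAMLMixin Cacheable object] + [Decoder]
  take Decoder:  [YAMLMixin Cacheable object] + [Decoder YAMLMixin Cacheable object] + [Decoder]
  take YAMLMixin:  [YAMLMixin Cacheable object] + [YAMLMixin Cacheable object]
  take Cacheable:  [Cacheable object] + [Cacheable object]
  take object:  [object] + [object]
MRO: XMLMixin Compressor Encoder Model Decoder YAMLMixin Cacheable object
Decoder is at position 4; next is YAMLMixin.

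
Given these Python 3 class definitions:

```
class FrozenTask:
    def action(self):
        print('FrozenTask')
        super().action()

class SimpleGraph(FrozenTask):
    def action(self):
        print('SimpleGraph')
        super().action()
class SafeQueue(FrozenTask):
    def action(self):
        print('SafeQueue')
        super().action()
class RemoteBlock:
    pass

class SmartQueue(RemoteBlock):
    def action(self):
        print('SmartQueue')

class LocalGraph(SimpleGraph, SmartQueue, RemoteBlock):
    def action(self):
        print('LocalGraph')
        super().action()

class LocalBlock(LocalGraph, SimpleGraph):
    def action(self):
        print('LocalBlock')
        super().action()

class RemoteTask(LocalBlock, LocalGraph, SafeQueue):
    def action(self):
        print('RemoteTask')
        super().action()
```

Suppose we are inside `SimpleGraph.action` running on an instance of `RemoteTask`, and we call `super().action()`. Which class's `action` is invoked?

L[RemoteTask] = RemoteTask + merge(L[LocalBlock], L[LocalGraph], L[SafeQueue], [LocalBlock LocalGraph SafeQueue])
  take LocalBlock:  [LocalBlock LocalGraph SimpleGraph FrozenTask SmartQueue RemoteBlock object] + [LocalGraph SimpleGraph FrozenTask SmartQueue RemoteBlock object] + [SafeQueue FrozenTask object] + [LocalBlock LocalGraph SafeQueue]
  take LocalGraph:  [LocalGraph SimpleGraph FrozenTask SmartQueue RemoteBlock object] + [LocalGraph SimpleGraph FrozenTask SmartQueue RemoteBlock object] + [SafeQueue FrozenTask object] + [LocalGraph SafeQueue]
  take SimpleGraph:  [SimpleGraph FrozenTask SmartQueue RemoteBlock object] + [SimpleGraph FrozenTask SmartQueue RemoteBlock object] + [SafeQueue FrozenTask object] + [SafeQueue]
  take SafeQueue:  [FrozenTask SmartQueue RemoteBlock object] + [FrozenTask SmartQueue RemoteBlock object] + [SafeQueue FrozenTask object] + [SafeQueue]
  take FrozenTask:  [FrozenTask SmartQueue RemoteBlock object] + [FrozenTask SmartQueue RemoteBlock object] + [FrozenTask object]
  take SmartQueue:  [SmartQueue RemoteBlock object] + [SmartQueue RemoteBlock object] + [object]
  take RemoteBlock:  [RemoteBlock object] + [RemoteBlock object] + [object]
  take object:  [object] + [object] + [object]
MRO: RemoteTask LocalBlock LocalGraph SimpleGraph SafeQueue FrozenTask SmartQueue RemoteBlock object
super() in SimpleGraph.action on a RemoteTask instance goes to the class after SimpleGraph in RemoteTask's MRO: SafeQueue.

SafeQueue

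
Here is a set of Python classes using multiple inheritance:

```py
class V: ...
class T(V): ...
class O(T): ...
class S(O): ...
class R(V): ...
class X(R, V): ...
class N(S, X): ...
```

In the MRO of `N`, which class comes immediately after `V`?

L[N] = N + merge(L[S], L[X], [S X])
  take S:  [S O T V object] + [X R V object] + [S X]
  take O:  [O T V object] + [X R V object] + [X]
  take T:  [T V object] + [X R V object] + [X]
  take X:  [V object] + [X R V object] + [X]
  take R:  [V object] + [R V object]
  take V:  [V object] + [V object]
  take object:  [object] + [object]
MRO: N S O T X R V object
V is at position 6; next is object.

object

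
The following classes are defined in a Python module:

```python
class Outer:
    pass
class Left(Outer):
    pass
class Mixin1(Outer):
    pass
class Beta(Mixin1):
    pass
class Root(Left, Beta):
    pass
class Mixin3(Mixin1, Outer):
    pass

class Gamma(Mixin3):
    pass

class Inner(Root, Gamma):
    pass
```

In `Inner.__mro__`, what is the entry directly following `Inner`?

Root

L[Inner] = Inner + merge(L[Root], L[Gamma], [Root Gamma])
  take Root:  [Root Left Beta Mixin1 Outer object] + [Gamma Mixin3 Mixin1 Outer object] + [Root Gamma]
  take Left:  [Left Beta Mixin1 Outer object] + [Gamma Mixin3 Mixin1 Outer object] + [Gamma]
  take Beta:  [Beta Mixin1 Outer object] + [Gamma Mixin3 Mixin1 Outer object] + [Gamma]
  take Gamma:  [Mixin1 Outer object] + [Gamma Mixin3 Mixin1 Outer object] + [Gamma]
  take Mixin3:  [Mixin1 Outer object] + [Mixin3 Mixin1 Outer object]
  take Mixin1:  [Mixin1 Outer object] + [Mixin1 Outer object]
  take Outer:  [Outer object] + [Outer object]
  take object:  [object] + [object]
MRO: Inner Root Left Beta Gamma Mixin3 Mixin1 Outer object
Inner is at position 0; next is Root.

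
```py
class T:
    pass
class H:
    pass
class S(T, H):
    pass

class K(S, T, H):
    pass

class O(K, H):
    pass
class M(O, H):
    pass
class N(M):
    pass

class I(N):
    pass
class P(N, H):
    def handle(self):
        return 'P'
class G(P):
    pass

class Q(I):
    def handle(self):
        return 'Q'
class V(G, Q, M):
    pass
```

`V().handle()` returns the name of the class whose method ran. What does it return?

L[V] = V + merge(L[G], L[Q], L[M], [G Q M])
  take G:  [G P N M O K S T H object] + [Q I N M O K S T H object] + [M O K S T H object] + [G Q M]
  take P:  [P N M O K S T H object] + [Q I N M O K S T H object] + [M O K S T H object] + [Q M]
  take Q:  [N M O K S T H object] + [Q I N M O K S T H object] + [M O K S T H object] + [Q M]
  take I:  [N M O K S T H object] + [I N M O K S T H object] + [M O K S T H object] + [M]
  take N:  [N M O K S T H object] + [N M O K S T H object] + [M O K S T H object] + [M]
  take M:  [M O K S T H object] + [M O K S T H object] + [M O K S T H object] + [M]
  take O:  [O K S T H object] + [O K S T H object] + [O K S T H object]
  take K:  [K S T H object] + [K S T H object] + [K S T H object]
  take S:  [S T H object] + [S T H object] + [S T H object]
  take T:  [T H object] + [T H object] + [T H object]
  take H:  [H object] + [H object] + [H object]
  take object:  [object] + [object] + [object]
MRO: V G P Q I N M O K S T H object
handle is defined in: P, Q. First along the MRO is P.

P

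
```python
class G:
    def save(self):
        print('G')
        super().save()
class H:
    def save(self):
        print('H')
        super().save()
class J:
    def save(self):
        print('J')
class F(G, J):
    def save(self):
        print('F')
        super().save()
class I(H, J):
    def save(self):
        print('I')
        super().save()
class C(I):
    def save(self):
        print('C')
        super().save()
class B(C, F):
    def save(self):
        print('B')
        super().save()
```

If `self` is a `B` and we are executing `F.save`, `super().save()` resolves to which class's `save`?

G

L[B] = B + merge(L[C], L[F], [C F])
  take C:  [C I H J object] + [F G J object] + [C F]
  take I:  [I H J object] + [F G J object] + [F]
  take H:  [H J object] + [F G J object] + [F]
  take F:  [J object] + [F G J object] + [F]
  take G:  [J object] + [G J object]
  take J:  [J object] + [J object]
  take object:  [object] + [object]
MRO: B C I H F G J object
super() in F.save on a B instance goes to the class after F in B's MRO: G.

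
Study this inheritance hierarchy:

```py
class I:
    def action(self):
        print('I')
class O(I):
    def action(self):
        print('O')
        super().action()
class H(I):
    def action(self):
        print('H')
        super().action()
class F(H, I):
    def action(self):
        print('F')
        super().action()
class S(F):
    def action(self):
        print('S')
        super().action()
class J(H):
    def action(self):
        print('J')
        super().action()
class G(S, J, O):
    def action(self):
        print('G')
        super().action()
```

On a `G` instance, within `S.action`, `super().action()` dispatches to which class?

L[G] = G + merge(L[S], L[J], L[O], [S J O])
  take S:  [S F H I object] + [J H I object] + [O I object] + [S J O]
  take F:  [F H I object] + [J H I object] + [O I object] + [J O]
  take J:  [H I object] + [J H I object] + [O I object] + [J O]
  take H:  [H I object] + [H I object] + [O I object] + [O]
  take O:  [I object] + [I object] + [O I object] + [O]
  take I:  [I object] + [I object] + [I object]
  take object:  [object] + [object] + [object]
MRO: G S F J H O I object
super() in S.action on a G instance goes to the class after S in G's MRO: F.

F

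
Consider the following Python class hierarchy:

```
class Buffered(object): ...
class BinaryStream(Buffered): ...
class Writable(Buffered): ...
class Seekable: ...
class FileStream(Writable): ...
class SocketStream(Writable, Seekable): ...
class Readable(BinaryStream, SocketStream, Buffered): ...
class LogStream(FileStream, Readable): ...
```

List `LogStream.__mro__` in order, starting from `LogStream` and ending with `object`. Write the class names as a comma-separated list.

L[LogStream] = LogStream + merge(L[FileStream], L[Readable], [FileStream Readable])
  take FileStream:  [FileStream Writable Buffered object] + [Readable BinaryStream SocketStream Writable Buffered Seekable object] + [FileStream Readable]
  take Readable:  [Writable Buffered object] + [Readable BinaryStream SocketStream Writable Buffered Seekable object] + [Readable]
  take BinaryStream:  [Writable Buffered object] + [BinaryStream SocketStream Writable Buffered Seekable object]
  take SocketStream:  [Writable Buffered object] + [SocketStream Writable Buffered Seekable object]
  take Writable:  [Writable Buffered object] + [Writable Buffered Seekable object]
  take Buffered:  [Buffered object] + [Buffered Seekable object]
  take Seekable:  [object] + [Seekable object]
  take object:  [object] + [object]

LogStream, FileStream, Readable, BinaryStream, SocketStream, Writable, Buffered, Seekable, object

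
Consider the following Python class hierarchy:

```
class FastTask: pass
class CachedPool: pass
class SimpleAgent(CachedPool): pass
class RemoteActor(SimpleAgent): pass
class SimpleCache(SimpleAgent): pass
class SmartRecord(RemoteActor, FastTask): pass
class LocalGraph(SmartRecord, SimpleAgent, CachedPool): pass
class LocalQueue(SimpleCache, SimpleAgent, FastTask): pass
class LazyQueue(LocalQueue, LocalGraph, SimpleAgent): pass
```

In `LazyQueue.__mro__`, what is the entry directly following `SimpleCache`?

LocalGraph

L[LazyQueue] = LazyQueue + merge(L[LocalQueue], L[LocalGraph], L[SimpleAgent], [LocalQueue LocalGraph SimpleAgent])
  take LocalQueue:  [LocalQueue SimpleCache SimpleAgent CachedPool FastTask object] + [LocalGraph SmartRecord RemoteActor SimpleAgent CachedPool FastTask object] + [SimpleAgent CachedPool object] + [LocalQueue LocalGraph SimpleAgent]
  take SimpleCache:  [SimpleCache SimpleAgent CachedPool FastTask object] + [LocalGraph SmartRecord RemoteActor SimpleAgent CachedPool FastTask object] + [SimpleAgent CachedPool object] + [LocalGraph SimpleAgent]
  take LocalGraph:  [SimpleAgent CachedPool FastTask object] + [LocalGraph SmartRecord RemoteActor SimpleAgent CachedPool FastTask object] + [SimpleAgent CachedPool object] + [LocalGraph SimpleAgent]
  take SmartRecord:  [SimpleAgent CachedPool FastTask object] + [SmartRecord RemoteActor SimpleAgent CachedPool FastTask object] + [SimpleAgent CachedPool object] + [SimpleAgent]
  take RemoteActor:  [SimpleAgent CachedPool FastTask object] + [RemoteActor SimpleAgent CachedPool FastTask object] + [SimpleAgent CachedPool object] + [SimpleAgent]
  take SimpleAgent:  [SimpleAgent CachedPool FastTask object] + [SimpleAgent CachedPool FastTask object] + [SimpleAgent CachedPool object] + [SimpleAgent]
  take CachedPool:  [CachedPool FastTask object] + [CachedPool FastTask object] + [CachedPool object]
  take FastTask:  [FastTask object] + [FastTask object] + [object]
  take object:  [object] + [object] + [object]
MRO: LazyQueue LocalQueue SimpleCache LocalGraph SmartRecord RemoteActor SimpleAgent CachedPool FastTask object
SimpleCache is at position 2; next is LocalGraph.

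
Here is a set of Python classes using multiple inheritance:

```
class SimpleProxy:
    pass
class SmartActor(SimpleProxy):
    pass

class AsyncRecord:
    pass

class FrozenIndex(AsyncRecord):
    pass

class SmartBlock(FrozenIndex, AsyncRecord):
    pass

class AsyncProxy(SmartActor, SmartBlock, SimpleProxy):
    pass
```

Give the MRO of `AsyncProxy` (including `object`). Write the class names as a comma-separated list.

AsyncProxy, SmartActor, SmartBlock, SimpleProxy, FrozenIndex, AsyncRecord, object

L[AsyncProxy] = AsyncProxy + merge(L[SmartActor], L[SmartBlock], L[SimpleProxy], [SmartActor SmartBlock SimpleProxy])
  take SmartActor:  [SmartActor SimpleProxy object] + [SmartBlock FrozenIndex AsyncRecord object] + [SimpleProxy object] + [SmartActor SmartBlock SimpleProxy]
  take SmartBlock:  [SimpleProxy object] + [SmartBlock FrozenIndex AsyncRecord object] + [SimpleProxy object] + [SmartBlock SimpleProxy]
  take SimpleProxy:  [SimpleProxy object] + [FrozenIndex AsyncRecord object] + [SimpleProxy object] + [SimpleProxy]
  take FrozenIndex:  [object] + [FrozenIndex AsyncRecord object] + [object]
  take AsyncRecord:  [object] + [AsyncRecord object] + [object]
  take object:  [object] + [object] + [object]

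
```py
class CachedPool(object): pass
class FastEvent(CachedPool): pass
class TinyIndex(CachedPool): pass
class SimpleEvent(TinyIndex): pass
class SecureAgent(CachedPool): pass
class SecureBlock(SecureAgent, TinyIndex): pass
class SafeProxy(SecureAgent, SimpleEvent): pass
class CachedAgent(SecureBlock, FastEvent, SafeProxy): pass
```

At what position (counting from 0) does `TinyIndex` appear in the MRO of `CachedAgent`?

6

L[CachedAgent] = CachedAgent + merge(L[SecureBlock], L[FastEvent], L[SafeProxy], [SecureBlock FastEvent SafeProxy])
  take SecureBlock:  [SecureBlock SecureAgent TinyIndex CachedPool object] + [FastEvent CachedPool object] + [SafeProxy SecureAgent SimpleEvent TinyIndex CachedPool object] + [SecureBlock FastEvent SafeProxy]
  take FastEvent:  [SecureAgent TinyIndex CachedPool object] + [FastEvent CachedPool object] + [SafeProxy SecureAgent SimpleEvent TinyIndex CachedPool object] + [FastEvent SafeProxy]
  take SafeProxy:  [SecureAgent TinyIndex CachedPool object] + [CachedPool object] + [SafeProxy SecureAgent SimpleEvent TinyIndex CachedPool object] + [SafeProxy]
  take SecureAgent:  [SecureAgent TinyIndex CachedPool object] + [CachedPool object] + [SecureAgent SimpleEvent TinyIndex CachedPool object]
  take SimpleEvent:  [TinyIndex CachedPool object] + [CachedPool object] + [SimpleEvent TinyIndex CachedPool object]
  take TinyIndex:  [TinyIndex CachedPool object] + [CachedPool object] + [TinyIndex CachedPool object]
  take CachedPool:  [CachedPool object] + [CachedPool object] + [CachedPool object]
  take object:  [object] + [object] + [object]
MRO: CachedAgent SecureBlock FastEvent SafeProxy SecureAgent SimpleEvent TinyIndex CachedPool object
TinyIndex sits at index 6.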